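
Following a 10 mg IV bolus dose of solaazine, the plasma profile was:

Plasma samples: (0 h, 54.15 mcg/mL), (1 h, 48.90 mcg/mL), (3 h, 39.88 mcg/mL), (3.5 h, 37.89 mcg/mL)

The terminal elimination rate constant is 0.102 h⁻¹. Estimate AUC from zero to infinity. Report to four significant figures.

AUC = 531.2 mcg/mL·h

Trapezoidal AUC_0→3.5:
  [0→1]: (54.15+48.90)/2 × 1 = 51.525
  [1→3]: (48.90+39.88)/2 × 2 = 88.78
  [3→3.5]: (39.88+37.89)/2 × 0.5 = 19.4425
  Sum = 159.7475 mcg/mL·h
Extrapolated tail: C_last / k_e = 37.89 / 0.102 = 371.471
AUC_0→∞ = 159.7475 + 371.471 = 531.2185 mcg/mL·h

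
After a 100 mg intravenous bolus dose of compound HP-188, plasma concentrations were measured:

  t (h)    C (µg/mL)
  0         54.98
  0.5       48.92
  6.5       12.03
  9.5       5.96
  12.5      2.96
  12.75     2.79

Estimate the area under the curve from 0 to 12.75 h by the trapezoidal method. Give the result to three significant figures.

Trapezoidal AUC_0→12.75:
  [0→0.5]: (54.98+48.92)/2 × 0.5 = 25.975
  [0.5→6.5]: (48.92+12.03)/2 × 6 = 182.85
  [6.5→9.5]: (12.03+5.96)/2 × 3 = 26.985
  [9.5→12.5]: (5.96+2.96)/2 × 3 = 13.38
  [12.5→12.75]: (2.96+2.79)/2 × 0.25 = 0.71875
  Sum = 249.90875 µg/mL·h

AUC = 250 µg/mL·h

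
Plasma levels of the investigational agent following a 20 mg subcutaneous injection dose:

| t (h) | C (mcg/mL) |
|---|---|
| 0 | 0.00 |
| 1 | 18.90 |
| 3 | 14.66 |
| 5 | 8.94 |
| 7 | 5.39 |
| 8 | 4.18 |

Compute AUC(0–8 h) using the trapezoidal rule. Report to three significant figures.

Trapezoidal AUC_0→8:
  [0→1]: (0.00+18.90)/2 × 1 = 9.45
  [1→3]: (18.90+14.66)/2 × 2 = 33.56
  [3→5]: (14.66+8.94)/2 × 2 = 23.6
  [5→7]: (8.94+5.39)/2 × 2 = 14.33
  [7→8]: (5.39+4.18)/2 × 1 = 4.785
  Sum = 85.725 mcg/mL·h

AUC = 85.7 mcg/mL·h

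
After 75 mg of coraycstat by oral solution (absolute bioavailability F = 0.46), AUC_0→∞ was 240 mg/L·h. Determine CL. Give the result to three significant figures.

CL = 0.144 L/h

CL = F × Dose / AUC_0→∞
   = 0.46 × 75 / 240 = 0.14375 L/h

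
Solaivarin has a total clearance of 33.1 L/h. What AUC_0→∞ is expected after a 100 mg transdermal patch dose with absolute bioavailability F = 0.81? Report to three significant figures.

AUC = 2.45 mg/L·h

AUC_0→∞ = F × Dose / CL
        = 0.81 × 100 / 33.1 = 2.44713 mg/L·h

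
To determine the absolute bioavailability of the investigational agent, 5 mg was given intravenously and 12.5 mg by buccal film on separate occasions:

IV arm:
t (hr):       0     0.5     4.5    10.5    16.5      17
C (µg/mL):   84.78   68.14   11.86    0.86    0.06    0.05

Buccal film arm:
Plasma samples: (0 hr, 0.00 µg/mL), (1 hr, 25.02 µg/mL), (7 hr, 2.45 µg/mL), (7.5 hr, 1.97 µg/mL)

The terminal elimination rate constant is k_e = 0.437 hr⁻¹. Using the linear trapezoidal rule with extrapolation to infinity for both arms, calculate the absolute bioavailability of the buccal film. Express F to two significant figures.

F = 0.17

Trapezoidal AUC_0→17 (IV):
  [0→0.5]: (84.78+68.14)/2 × 0.5 = 38.23
  [0.5→4.5]: (68.14+11.86)/2 × 4 = 160.0
  [4.5→10.5]: (11.86+0.86)/2 × 6 = 38.16
  [10.5→16.5]: (0.86+0.06)/2 × 6 = 2.76
  [16.5→17]: (0.06+0.05)/2 × 0.5 = 0.0275
  Sum = 239.1775 µg/mL·hr
IV tail: 0.05/0.437 = 0.114; AUC_iv,0→∞ = 239.1775 + 0.114 = 239.2915 µg/mL·hr
Trapezoidal AUC_0→7.5 (buccal film):
  [0→1]: (0.00+25.02)/2 × 1 = 12.51
  [1→7]: (25.02+2.45)/2 × 6 = 82.41
  [7→7.5]: (2.45+1.97)/2 × 0.5 = 1.105
  Sum = 96.025 µg/mL·hr
buccal film tail: 1.97/0.437 = 4.508; AUC_ev,0→∞ = 96.025 + 4.508 = 100.533 µg/mL·hr
F = (AUC_ev/D_ev)/(AUC_iv/D_iv) = (100.533/12.5)/(239.2915/5) = 8.04264/47.8583 = 0.1681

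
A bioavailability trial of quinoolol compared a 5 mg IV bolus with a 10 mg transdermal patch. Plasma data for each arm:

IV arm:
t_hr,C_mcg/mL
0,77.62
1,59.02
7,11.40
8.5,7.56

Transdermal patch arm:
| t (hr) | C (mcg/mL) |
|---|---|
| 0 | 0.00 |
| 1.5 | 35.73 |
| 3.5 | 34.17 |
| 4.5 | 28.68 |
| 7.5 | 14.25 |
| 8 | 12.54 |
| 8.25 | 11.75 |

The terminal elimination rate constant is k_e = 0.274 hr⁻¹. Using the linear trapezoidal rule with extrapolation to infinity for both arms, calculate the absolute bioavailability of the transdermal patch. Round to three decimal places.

Trapezoidal AUC_0→8.5 (IV):
  [0→1]: (77.62+59.02)/2 × 1 = 68.32
  [1→7]: (59.02+11.40)/2 × 6 = 211.26
  [7→8.5]: (11.40+7.56)/2 × 1.5 = 14.22
  Sum = 293.8 mcg/mL·hr
IV tail: 7.56/0.274 = 27.591; AUC_iv,0→∞ = 293.8 + 27.591 = 321.391 mcg/mL·hr
Trapezoidal AUC_0→8.25 (transdermal patch):
  [0→1.5]: (0.00+35.73)/2 × 1.5 = 26.7975
  [1.5→3.5]: (35.73+34.17)/2 × 2 = 69.9
  [3.5→4.5]: (34.17+28.68)/2 × 1 = 31.425
  [4.5→7.5]: (28.68+14.25)/2 × 3 = 64.395
  [7.5→8]: (14.25+12.54)/2 × 0.5 = 6.6975
  [8→8.25]: (12.54+11.75)/2 × 0.25 = 3.03625
  Sum = 202.25125 mcg/mL·hr
transdermal patch tail: 11.75/0.274 = 42.883; AUC_ev,0→∞ = 202.25125 + 42.883 = 245.13425 mcg/mL·hr
F = (AUC_ev/D_ev)/(AUC_iv/D_iv) = (245.13425/10)/(321.391/5) = 24.513425/64.2782 = 0.3814

F = 0.381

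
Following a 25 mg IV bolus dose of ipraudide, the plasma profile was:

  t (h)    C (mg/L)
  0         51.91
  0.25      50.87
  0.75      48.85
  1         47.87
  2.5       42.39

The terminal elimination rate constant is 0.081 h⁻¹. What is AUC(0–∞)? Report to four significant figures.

AUC = 640.9 mg/L·h

Trapezoidal AUC_0→2.5:
  [0→0.25]: (51.91+50.87)/2 × 0.25 = 12.8475
  [0.25→0.75]: (50.87+48.85)/2 × 0.5 = 24.93
  [0.75→1]: (48.85+47.87)/2 × 0.25 = 12.09
  [1→2.5]: (47.87+42.39)/2 × 1.5 = 67.695
  Sum = 117.5625 mg/L·h
Extrapolated tail: C_last / k_e = 42.39 / 0.081 = 523.333
AUC_0→∞ = 117.5625 + 523.333 = 640.8955 mg/L·h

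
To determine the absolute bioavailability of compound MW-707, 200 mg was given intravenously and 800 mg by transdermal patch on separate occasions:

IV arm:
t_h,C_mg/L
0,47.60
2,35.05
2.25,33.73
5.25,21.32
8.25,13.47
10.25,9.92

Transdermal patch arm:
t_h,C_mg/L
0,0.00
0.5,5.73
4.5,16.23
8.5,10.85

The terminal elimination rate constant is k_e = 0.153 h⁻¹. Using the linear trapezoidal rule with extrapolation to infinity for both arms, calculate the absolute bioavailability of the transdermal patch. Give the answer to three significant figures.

F = 0.136

Trapezoidal AUC_0→10.25 (IV):
  [0→2]: (47.60+35.05)/2 × 2 = 82.65
  [2→2.25]: (35.05+33.73)/2 × 0.25 = 8.5975
  [2.25→5.25]: (33.73+21.32)/2 × 3 = 82.575
  [5.25→8.25]: (21.32+13.47)/2 × 3 = 52.185
  [8.25→10.25]: (13.47+9.92)/2 × 2 = 23.39
  Sum = 249.3975 mg/L·h
IV tail: 9.92/0.153 = 64.837; AUC_iv,0→∞ = 249.3975 + 64.837 = 314.2345 mg/L·h
Trapezoidal AUC_0→8.5 (transdermal patch):
  [0→0.5]: (0.00+5.73)/2 × 0.5 = 1.4325
  [0.5→4.5]: (5.73+16.23)/2 × 4 = 43.92
  [4.5→8.5]: (16.23+10.85)/2 × 4 = 54.16
  Sum = 99.5125 mg/L·h
transdermal patch tail: 10.85/0.153 = 70.915; AUC_ev,0→∞ = 99.5125 + 70.915 = 170.4275 mg/L·h
F = (AUC_ev/D_ev)/(AUC_iv/D_iv) = (170.4275/800)/(314.2345/200) = 0.213034/1.5711725 = 0.1356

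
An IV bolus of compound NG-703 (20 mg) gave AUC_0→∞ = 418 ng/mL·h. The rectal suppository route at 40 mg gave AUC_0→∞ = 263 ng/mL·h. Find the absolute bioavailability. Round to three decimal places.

F = (AUC_ev / D_ev) / (AUC_iv / D_iv)
  = (263/40) / (418/20)
  = 6.575 / 20.9 = 0.3146

F = 0.315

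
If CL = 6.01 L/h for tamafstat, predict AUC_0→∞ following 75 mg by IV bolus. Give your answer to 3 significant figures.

AUC = 12.5 mg/L·h

AUC_0→∞ = Dose_iv / CL
        = 75 / 6.01 = 12.4792 mg/L·h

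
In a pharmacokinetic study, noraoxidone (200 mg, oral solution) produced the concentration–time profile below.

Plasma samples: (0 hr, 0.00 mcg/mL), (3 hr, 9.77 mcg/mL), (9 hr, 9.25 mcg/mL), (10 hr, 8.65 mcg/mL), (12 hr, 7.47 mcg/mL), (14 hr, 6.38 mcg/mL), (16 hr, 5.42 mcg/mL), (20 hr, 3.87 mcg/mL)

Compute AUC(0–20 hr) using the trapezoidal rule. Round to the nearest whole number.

Trapezoidal AUC_0→20:
  [0→3]: (0.00+9.77)/2 × 3 = 14.655
  [3→9]: (9.77+9.25)/2 × 6 = 57.06
  [9→10]: (9.25+8.65)/2 × 1 = 8.95
  [10→12]: (8.65+7.47)/2 × 2 = 16.12
  [12→14]: (7.47+6.38)/2 × 2 = 13.85
  [14→16]: (6.38+5.42)/2 × 2 = 11.8
  [16→20]: (5.42+3.87)/2 × 4 = 18.58
  Sum = 141.015 mcg/mL·hr

AUC = 141 mcg/mL·hr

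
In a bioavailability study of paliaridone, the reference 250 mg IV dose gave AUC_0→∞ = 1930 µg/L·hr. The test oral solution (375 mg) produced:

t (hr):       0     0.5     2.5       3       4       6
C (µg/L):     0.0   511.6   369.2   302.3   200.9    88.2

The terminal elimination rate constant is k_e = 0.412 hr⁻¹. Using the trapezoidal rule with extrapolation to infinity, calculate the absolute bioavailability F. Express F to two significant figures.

F = 0.67

Trapezoidal AUC_0→6 (oral solution):
  [0→0.5]: (0.0+511.6)/2 × 0.5 = 127.9
  [0.5→2.5]: (511.6+369.2)/2 × 2 = 880.8
  [2.5→3]: (369.2+302.3)/2 × 0.5 = 167.875
  [3→4]: (302.3+200.9)/2 × 1 = 251.6
  [4→6]: (200.9+88.2)/2 × 2 = 289.1
  Sum = 1717.275 µg/L·hr
Tail: C_last/k_e = 88.2/0.412 = 214.078
AUC_0→∞ (oral solution) = 1717.275 + 214.078 = 1931.353 µg/L·hr
F = (AUC_ev/D_ev)/(AUC_iv/D_iv) = (1931.353/375)/(1930/250) = 5.15027/7.72 = 0.6671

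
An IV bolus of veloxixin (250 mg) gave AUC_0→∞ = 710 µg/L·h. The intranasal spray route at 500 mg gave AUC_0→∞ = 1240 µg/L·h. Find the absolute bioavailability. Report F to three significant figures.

F = 0.873

F = (AUC_ev / D_ev) / (AUC_iv / D_iv)
  = (1240/500) / (710/250)
  = 2.48 / 2.84 = 0.8732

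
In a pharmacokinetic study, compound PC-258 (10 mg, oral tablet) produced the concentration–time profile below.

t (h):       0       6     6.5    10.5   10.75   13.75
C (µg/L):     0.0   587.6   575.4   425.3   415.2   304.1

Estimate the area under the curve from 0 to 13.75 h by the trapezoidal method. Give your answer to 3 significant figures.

Trapezoidal AUC_0→13.75:
  [0→6]: (0.0+587.6)/2 × 6 = 1762.8
  [6→6.5]: (587.6+575.4)/2 × 0.5 = 290.75
  [6.5→10.5]: (575.4+425.3)/2 × 4 = 2001.4
  [10.5→10.75]: (425.3+415.2)/2 × 0.25 = 105.0625
  [10.75→13.75]: (415.2+304.1)/2 × 3 = 1078.95
  Sum = 5238.9625 µg/L·h

AUC = 5240 µg/L·h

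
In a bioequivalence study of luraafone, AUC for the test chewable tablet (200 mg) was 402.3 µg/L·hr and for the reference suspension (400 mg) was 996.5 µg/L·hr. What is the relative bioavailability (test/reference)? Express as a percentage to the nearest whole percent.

F_rel = (AUC_test/D_test) / (AUC_ref/D_ref)
      = (402.3/200) / (996.5/400)
      = 2.0115 / 2.49125 = 0.8074 = 80.74%

F_rel = 81%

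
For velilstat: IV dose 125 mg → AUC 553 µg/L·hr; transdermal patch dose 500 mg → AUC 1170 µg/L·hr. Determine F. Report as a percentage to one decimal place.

F = (AUC_ev / D_ev) / (AUC_iv / D_iv)
  = (1170/500) / (553/125)
  = 2.34 / 4.424 = 0.5289
  = 52.89%

F = 52.9%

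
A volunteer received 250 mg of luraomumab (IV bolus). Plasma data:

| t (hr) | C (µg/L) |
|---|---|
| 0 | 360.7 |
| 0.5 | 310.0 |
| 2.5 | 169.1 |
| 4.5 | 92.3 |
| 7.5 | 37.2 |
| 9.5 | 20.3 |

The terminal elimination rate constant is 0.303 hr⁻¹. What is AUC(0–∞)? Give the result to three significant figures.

Trapezoidal AUC_0→9.5:
  [0→0.5]: (360.7+310.0)/2 × 0.5 = 167.675
  [0.5→2.5]: (310.0+169.1)/2 × 2 = 479.1
  [2.5→4.5]: (169.1+92.3)/2 × 2 = 261.4
  [4.5→7.5]: (92.3+37.2)/2 × 3 = 194.25
  [7.5→9.5]: (37.2+20.3)/2 × 2 = 57.5
  Sum = 1159.925 µg/L·hr
Extrapolated tail: C_last / k_e = 20.3 / 0.303 = 66.997
AUC_0→∞ = 1159.925 + 66.997 = 1226.922 µg/L·hr

AUC = 1230 µg/L·hr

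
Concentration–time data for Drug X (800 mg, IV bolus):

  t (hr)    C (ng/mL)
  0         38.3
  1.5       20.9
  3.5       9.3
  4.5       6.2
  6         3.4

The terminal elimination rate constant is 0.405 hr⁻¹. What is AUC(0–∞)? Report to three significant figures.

AUC = 97.9 ng/mL·hr

Trapezoidal AUC_0→6:
  [0→1.5]: (38.3+20.9)/2 × 1.5 = 44.4
  [1.5→3.5]: (20.9+9.3)/2 × 2 = 30.2
  [3.5→4.5]: (9.3+6.2)/2 × 1 = 7.75
  [4.5→6]: (6.2+3.4)/2 × 1.5 = 7.2
  Sum = 89.55 ng/mL·hr
Extrapolated tail: C_last / k_e = 3.4 / 0.405 = 8.395
AUC_0→∞ = 89.55 + 8.395 = 97.945 ng/mL·hr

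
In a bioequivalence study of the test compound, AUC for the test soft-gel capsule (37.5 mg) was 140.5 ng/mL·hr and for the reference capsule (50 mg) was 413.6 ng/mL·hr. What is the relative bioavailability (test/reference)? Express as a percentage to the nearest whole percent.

F_rel = (AUC_test/D_test) / (AUC_ref/D_ref)
      = (140.5/37.5) / (413.6/50)
      = 3.74667 / 8.272 = 0.4529 = 45.29%

F_rel = 45%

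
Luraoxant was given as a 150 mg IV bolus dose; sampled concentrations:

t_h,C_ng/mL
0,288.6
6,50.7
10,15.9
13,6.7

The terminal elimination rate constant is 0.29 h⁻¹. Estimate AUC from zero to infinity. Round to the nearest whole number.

Trapezoidal AUC_0→13:
  [0→6]: (288.6+50.7)/2 × 6 = 1017.9
  [6→10]: (50.7+15.9)/2 × 4 = 133.2
  [10→13]: (15.9+6.7)/2 × 3 = 33.9
  Sum = 1185.0 ng/mL·h
Extrapolated tail: C_last / k_e = 6.7 / 0.29 = 23.103
AUC_0→∞ = 1185.0 + 23.103 = 1208.103 ng/mL·h

AUC = 1208 ng/mL·h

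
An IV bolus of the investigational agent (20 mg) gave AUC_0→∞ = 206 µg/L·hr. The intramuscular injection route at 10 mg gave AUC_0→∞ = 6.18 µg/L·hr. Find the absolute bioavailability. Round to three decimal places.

F = 0.060

F = (AUC_ev / D_ev) / (AUC_iv / D_iv)
  = (6.18/10) / (206/20)
  = 0.618 / 10.3 = 0.0600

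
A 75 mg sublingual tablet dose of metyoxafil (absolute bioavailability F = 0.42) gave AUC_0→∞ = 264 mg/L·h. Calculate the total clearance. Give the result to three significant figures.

CL = F × Dose / AUC_0→∞
   = 0.42 × 75 / 264 = 0.119318 L/h

CL = 0.119 L/h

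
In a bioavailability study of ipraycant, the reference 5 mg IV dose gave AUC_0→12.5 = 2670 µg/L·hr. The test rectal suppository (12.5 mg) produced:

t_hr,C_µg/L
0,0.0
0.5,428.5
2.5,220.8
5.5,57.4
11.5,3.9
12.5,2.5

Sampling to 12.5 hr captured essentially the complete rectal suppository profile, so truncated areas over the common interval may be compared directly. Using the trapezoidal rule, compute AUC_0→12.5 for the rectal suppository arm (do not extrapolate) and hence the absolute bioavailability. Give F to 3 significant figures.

Trapezoidal AUC_0→12.5 (rectal suppository):
  [0→0.5]: (0.0+428.5)/2 × 0.5 = 107.125
  [0.5→2.5]: (428.5+220.8)/2 × 2 = 649.3
  [2.5→5.5]: (220.8+57.4)/2 × 3 = 417.3
  [5.5→11.5]: (57.4+3.9)/2 × 6 = 183.9
  [11.5→12.5]: (3.9+2.5)/2 × 1 = 3.2
  Sum = 1360.825 µg/L·hr
F = (AUC_ev/D_ev)/(AUC_iv/D_iv) = (1360.825/12.5)/(2670/5) = 108.866/534 = 0.2039

F = 0.204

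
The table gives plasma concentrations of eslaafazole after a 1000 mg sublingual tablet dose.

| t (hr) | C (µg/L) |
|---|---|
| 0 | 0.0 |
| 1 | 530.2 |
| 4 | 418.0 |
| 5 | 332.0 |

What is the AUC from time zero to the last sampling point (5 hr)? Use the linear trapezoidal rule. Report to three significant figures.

AUC = 2060 µg/L·hr

Trapezoidal AUC_0→5:
  [0→1]: (0.0+530.2)/2 × 1 = 265.1
  [1→4]: (530.2+418.0)/2 × 3 = 1422.3
  [4→5]: (418.0+332.0)/2 × 1 = 375.0
  Sum = 2062.4 µg/L·hr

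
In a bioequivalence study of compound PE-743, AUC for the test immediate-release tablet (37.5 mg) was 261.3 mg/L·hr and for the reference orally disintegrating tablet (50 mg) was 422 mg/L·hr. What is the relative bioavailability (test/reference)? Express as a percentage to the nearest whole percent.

F_rel = 83%

F_rel = (AUC_test/D_test) / (AUC_ref/D_ref)
      = (261.3/37.5) / (422/50)
      = 6.968 / 8.44 = 0.8256 = 82.56%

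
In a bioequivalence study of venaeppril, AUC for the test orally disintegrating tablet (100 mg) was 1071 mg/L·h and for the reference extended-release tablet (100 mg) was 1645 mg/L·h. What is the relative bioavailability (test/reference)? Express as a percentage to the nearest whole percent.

F_rel = 65%

F_rel = (AUC_test/D_test) / (AUC_ref/D_ref)
      = (1071/100) / (1645/100)
      = 10.71 / 16.45 = 0.6511 = 65.11%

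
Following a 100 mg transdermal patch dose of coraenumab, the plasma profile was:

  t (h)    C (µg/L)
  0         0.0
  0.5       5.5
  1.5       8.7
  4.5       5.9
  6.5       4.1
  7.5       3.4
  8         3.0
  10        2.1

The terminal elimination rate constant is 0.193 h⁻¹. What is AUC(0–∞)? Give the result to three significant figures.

AUC = 61.7 µg/L·h

Trapezoidal AUC_0→10:
  [0→0.5]: (0.0+5.5)/2 × 0.5 = 1.375
  [0.5→1.5]: (5.5+8.7)/2 × 1 = 7.1
  [1.5→4.5]: (8.7+5.9)/2 × 3 = 21.9
  [4.5→6.5]: (5.9+4.1)/2 × 2 = 10.0
  [6.5→7.5]: (4.1+3.4)/2 × 1 = 3.75
  [7.5→8]: (3.4+3.0)/2 × 0.5 = 1.6
  [8→10]: (3.0+2.1)/2 × 2 = 5.1
  Sum = 50.825 µg/L·h
Extrapolated tail: C_last / k_e = 2.1 / 0.193 = 10.881
AUC_0→∞ = 50.825 + 10.881 = 61.706 µg/L·h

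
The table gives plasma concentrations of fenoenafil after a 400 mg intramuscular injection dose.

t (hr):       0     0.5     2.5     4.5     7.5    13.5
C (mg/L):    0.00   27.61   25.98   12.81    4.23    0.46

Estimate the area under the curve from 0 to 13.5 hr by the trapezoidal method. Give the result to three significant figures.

AUC = 139 mg/L·hr

Trapezoidal AUC_0→13.5:
  [0→0.5]: (0.00+27.61)/2 × 0.5 = 6.9025
  [0.5→2.5]: (27.61+25.98)/2 × 2 = 53.59
  [2.5→4.5]: (25.98+12.81)/2 × 2 = 38.79
  [4.5→7.5]: (12.81+4.23)/2 × 3 = 25.56
  [7.5→13.5]: (4.23+0.46)/2 × 6 = 14.07
  Sum = 138.9125 mg/L·hr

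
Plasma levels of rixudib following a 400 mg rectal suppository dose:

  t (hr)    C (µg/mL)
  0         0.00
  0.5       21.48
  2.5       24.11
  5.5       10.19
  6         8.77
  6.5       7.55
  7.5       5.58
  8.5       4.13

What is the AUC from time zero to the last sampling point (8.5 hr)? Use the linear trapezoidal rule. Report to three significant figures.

AUC = 123 µg/mL·hr

Trapezoidal AUC_0→8.5:
  [0→0.5]: (0.00+21.48)/2 × 0.5 = 5.37
  [0.5→2.5]: (21.48+24.11)/2 × 2 = 45.59
  [2.5→5.5]: (24.11+10.19)/2 × 3 = 51.45
  [5.5→6]: (10.19+8.77)/2 × 0.5 = 4.74
  [6→6.5]: (8.77+7.55)/2 × 0.5 = 4.08
  [6.5→7.5]: (7.55+5.58)/2 × 1 = 6.565
  [7.5→8.5]: (5.58+4.13)/2 × 1 = 4.855
  Sum = 122.65 µg/mL·hr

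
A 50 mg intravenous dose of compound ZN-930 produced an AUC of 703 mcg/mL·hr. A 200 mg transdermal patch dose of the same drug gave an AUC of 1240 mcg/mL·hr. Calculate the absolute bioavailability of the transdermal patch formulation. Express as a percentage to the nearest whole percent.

F = (AUC_ev / D_ev) / (AUC_iv / D_iv)
  = (1240/200) / (703/50)
  = 6.2 / 14.06 = 0.4410
  = 44.10%

F = 44%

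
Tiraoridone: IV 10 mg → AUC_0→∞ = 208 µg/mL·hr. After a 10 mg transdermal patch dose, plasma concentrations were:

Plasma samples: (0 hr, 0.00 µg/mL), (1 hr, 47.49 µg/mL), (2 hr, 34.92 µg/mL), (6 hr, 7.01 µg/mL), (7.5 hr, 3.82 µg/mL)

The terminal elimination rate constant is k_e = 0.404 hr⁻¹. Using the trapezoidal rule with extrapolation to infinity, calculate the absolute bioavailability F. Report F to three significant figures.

F = 0.800

Trapezoidal AUC_0→7.5 (transdermal patch):
  [0→1]: (0.00+47.49)/2 × 1 = 23.745
  [1→2]: (47.49+34.92)/2 × 1 = 41.205
  [2→6]: (34.92+7.01)/2 × 4 = 83.86
  [6→7.5]: (7.01+3.82)/2 × 1.5 = 8.1225
  Sum = 156.9325 µg/mL·hr
Tail: C_last/k_e = 3.82/0.404 = 9.455
AUC_0→∞ (transdermal patch) = 156.9325 + 9.455 = 166.3875 µg/mL·hr
F = (AUC_ev/D_ev)/(AUC_iv/D_iv) = (166.3875/10)/(208/10) = 16.63875/20.8 = 0.7999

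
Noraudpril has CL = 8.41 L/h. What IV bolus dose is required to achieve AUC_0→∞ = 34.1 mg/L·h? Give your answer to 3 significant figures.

Dose = 287 mg

Dose_iv = CL × AUC_0→∞
     = 8.41 × 34.1 = 286.781 mg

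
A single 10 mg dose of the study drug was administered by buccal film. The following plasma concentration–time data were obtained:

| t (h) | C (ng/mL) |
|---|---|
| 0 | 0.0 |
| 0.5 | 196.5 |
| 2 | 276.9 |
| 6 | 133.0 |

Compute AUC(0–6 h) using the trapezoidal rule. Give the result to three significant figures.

AUC = 1220 ng/mL·h

Trapezoidal AUC_0→6:
  [0→0.5]: (0.0+196.5)/2 × 0.5 = 49.125
  [0.5→2]: (196.5+276.9)/2 × 1.5 = 355.05
  [2→6]: (276.9+133.0)/2 × 4 = 819.8
  Sum = 1223.975 ng/mL·h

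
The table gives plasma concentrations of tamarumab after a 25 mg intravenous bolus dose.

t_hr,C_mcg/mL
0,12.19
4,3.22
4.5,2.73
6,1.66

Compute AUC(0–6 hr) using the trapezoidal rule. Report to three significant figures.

Trapezoidal AUC_0→6:
  [0→4]: (12.19+3.22)/2 × 4 = 30.82
  [4→4.5]: (3.22+2.73)/2 × 0.5 = 1.4875
  [4.5→6]: (2.73+1.66)/2 × 1.5 = 3.2925
  Sum = 35.6 mcg/mL·hr

AUC = 35.6 mcg/mL·hr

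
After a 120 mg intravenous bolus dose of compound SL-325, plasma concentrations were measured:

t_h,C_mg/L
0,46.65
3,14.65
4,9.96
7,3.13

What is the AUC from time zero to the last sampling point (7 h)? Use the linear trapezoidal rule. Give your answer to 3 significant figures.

AUC = 124 mg/L·h

Trapezoidal AUC_0→7:
  [0→3]: (46.65+14.65)/2 × 3 = 91.95
  [3→4]: (14.65+9.96)/2 × 1 = 12.305
  [4→7]: (9.96+3.13)/2 × 3 = 19.635
  Sum = 123.89 mg/L·h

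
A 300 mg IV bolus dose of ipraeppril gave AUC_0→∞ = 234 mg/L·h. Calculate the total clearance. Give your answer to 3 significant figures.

CL = Dose_iv / AUC_0→∞
   = 300 / 234 = 1.28205 L/h

CL = 1.28 L/h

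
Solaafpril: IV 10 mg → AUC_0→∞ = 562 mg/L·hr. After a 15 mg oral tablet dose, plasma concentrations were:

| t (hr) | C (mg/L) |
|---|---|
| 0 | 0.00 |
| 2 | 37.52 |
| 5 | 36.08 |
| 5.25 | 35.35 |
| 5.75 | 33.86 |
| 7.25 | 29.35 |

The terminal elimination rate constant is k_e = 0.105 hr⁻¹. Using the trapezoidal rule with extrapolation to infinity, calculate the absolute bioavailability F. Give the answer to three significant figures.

Trapezoidal AUC_0→7.25 (oral tablet):
  [0→2]: (0.00+37.52)/2 × 2 = 37.52
  [2→5]: (37.52+36.08)/2 × 3 = 110.4
  [5→5.25]: (36.08+35.35)/2 × 0.25 = 8.92875
  [5.25→5.75]: (35.35+33.86)/2 × 0.5 = 17.3025
  [5.75→7.25]: (33.86+29.35)/2 × 1.5 = 47.4075
  Sum = 221.55875 mg/L·hr
Tail: C_last/k_e = 29.35/0.105 = 279.524
AUC_0→∞ (oral tablet) = 221.55875 + 279.524 = 501.08275 mg/L·hr
F = (AUC_ev/D_ev)/(AUC_iv/D_iv) = (501.08275/15)/(562/10) = 33.4055/56.2 = 0.5944

F = 0.594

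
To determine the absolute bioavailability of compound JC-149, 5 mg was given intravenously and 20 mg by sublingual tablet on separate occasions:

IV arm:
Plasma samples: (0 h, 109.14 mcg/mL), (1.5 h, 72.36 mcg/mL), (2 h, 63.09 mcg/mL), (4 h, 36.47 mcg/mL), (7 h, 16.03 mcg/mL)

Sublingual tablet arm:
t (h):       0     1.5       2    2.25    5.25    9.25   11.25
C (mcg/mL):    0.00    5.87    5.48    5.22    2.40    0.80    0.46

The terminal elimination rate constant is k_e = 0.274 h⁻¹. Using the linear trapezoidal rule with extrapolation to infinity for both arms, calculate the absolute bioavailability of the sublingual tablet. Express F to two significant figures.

F = 0.018

Trapezoidal AUC_0→7 (IV):
  [0→1.5]: (109.14+72.36)/2 × 1.5 = 136.125
  [1.5→2]: (72.36+63.09)/2 × 0.5 = 33.8625
  [2→4]: (63.09+36.47)/2 × 2 = 99.56
  [4→7]: (36.47+16.03)/2 × 3 = 78.75
  Sum = 348.2975 mcg/mL·h
IV tail: 16.03/0.274 = 58.504; AUC_iv,0→∞ = 348.2975 + 58.504 = 406.8015 mcg/mL·h
Trapezoidal AUC_0→11.25 (sublingual tablet):
  [0→1.5]: (0.00+5.87)/2 × 1.5 = 4.4025
  [1.5→2]: (5.87+5.48)/2 × 0.5 = 2.8375
  [2→2.25]: (5.48+5.22)/2 × 0.25 = 1.3375
  [2.25→5.25]: (5.22+2.40)/2 × 3 = 11.43
  [5.25→9.25]: (2.40+0.80)/2 × 4 = 6.4
  [9.25→11.25]: (0.80+0.46)/2 × 2 = 1.26
  Sum = 27.6675 mcg/mL·h
sublingual tablet tail: 0.46/0.274 = 1.679; AUC_ev,0→∞ = 27.6675 + 1.679 = 29.3465 mcg/mL·h
F = (AUC_ev/D_ev)/(AUC_iv/D_iv) = (29.3465/20)/(406.8015/5) = 1.467325/81.3603 = 0.0180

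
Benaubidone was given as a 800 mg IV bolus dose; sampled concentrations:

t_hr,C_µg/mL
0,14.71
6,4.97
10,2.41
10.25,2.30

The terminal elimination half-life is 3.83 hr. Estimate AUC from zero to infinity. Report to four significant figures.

Trapezoidal AUC_0→10.25:
  [0→6]: (14.71+4.97)/2 × 6 = 59.04
  [6→10]: (4.97+2.41)/2 × 4 = 14.76
  [10→10.25]: (2.41+2.30)/2 × 0.25 = 0.58875
  Sum = 74.38875 µg/mL·hr
k_e = ln2 / t½ = 0.693147 / 3.83 = 0.1810 hr^-1
Extrapolated tail: C_last / k_e = 2.30 / 0.181 = 12.707
AUC_0→∞ = 74.38875 + 12.707 = 87.09575 µg/mL·hr

AUC = 87.10 µg/mL·hr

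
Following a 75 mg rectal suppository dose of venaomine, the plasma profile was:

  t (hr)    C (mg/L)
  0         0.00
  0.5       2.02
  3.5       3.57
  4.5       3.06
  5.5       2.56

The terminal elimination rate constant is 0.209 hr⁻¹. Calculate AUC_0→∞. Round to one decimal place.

AUC = 27.3 mg/L·hr

Trapezoidal AUC_0→5.5:
  [0→0.5]: (0.00+2.02)/2 × 0.5 = 0.505
  [0.5→3.5]: (2.02+3.57)/2 × 3 = 8.385
  [3.5→4.5]: (3.57+3.06)/2 × 1 = 3.315
  [4.5→5.5]: (3.06+2.56)/2 × 1 = 2.81
  Sum = 15.015 mg/L·hr
Extrapolated tail: C_last / k_e = 2.56 / 0.209 = 12.249
AUC_0→∞ = 15.015 + 12.249 = 27.264 mg/L·hr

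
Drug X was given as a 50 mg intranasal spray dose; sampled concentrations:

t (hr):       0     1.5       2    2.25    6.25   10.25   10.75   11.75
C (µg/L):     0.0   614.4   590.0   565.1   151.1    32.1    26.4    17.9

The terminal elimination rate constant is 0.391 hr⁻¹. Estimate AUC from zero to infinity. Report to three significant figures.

Trapezoidal AUC_0→11.75:
  [0→1.5]: (0.0+614.4)/2 × 1.5 = 460.8
  [1.5→2]: (614.4+590.0)/2 × 0.5 = 301.1
  [2→2.25]: (590.0+565.1)/2 × 0.25 = 144.3875
  [2.25→6.25]: (565.1+151.1)/2 × 4 = 1432.4
  [6.25→10.25]: (151.1+32.1)/2 × 4 = 366.4
  [10.25→10.75]: (32.1+26.4)/2 × 0.5 = 14.625
  [10.75→11.75]: (26.4+17.9)/2 × 1 = 22.15
  Sum = 2741.8625 µg/L·hr
Extrapolated tail: C_last / k_e = 17.9 / 0.391 = 45.780
AUC_0→∞ = 2741.8625 + 45.780 = 2787.6425 µg/L·hr

AUC = 2790 µg/L·hr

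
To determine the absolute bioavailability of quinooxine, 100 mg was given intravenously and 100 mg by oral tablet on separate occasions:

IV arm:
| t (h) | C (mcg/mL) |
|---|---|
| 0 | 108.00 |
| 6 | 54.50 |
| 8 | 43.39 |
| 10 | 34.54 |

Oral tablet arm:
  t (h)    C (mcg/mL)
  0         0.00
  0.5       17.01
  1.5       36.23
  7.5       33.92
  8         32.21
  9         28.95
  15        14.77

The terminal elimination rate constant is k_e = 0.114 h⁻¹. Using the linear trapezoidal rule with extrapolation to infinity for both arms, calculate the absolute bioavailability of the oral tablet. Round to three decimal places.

F = 0.568

Trapezoidal AUC_0→10 (IV):
  [0→6]: (108.00+54.50)/2 × 6 = 487.5
  [6→8]: (54.50+43.39)/2 × 2 = 97.89
  [8→10]: (43.39+34.54)/2 × 2 = 77.93
  Sum = 663.32 mcg/mL·h
IV tail: 34.54/0.114 = 302.982; AUC_iv,0→∞ = 663.32 + 302.982 = 966.302 mcg/mL·h
Trapezoidal AUC_0→15 (oral tablet):
  [0→0.5]: (0.00+17.01)/2 × 0.5 = 4.2525
  [0.5→1.5]: (17.01+36.23)/2 × 1 = 26.62
  [1.5→7.5]: (36.23+33.92)/2 × 6 = 210.45
  [7.5→8]: (33.92+32.21)/2 × 0.5 = 16.5325
  [8→9]: (32.21+28.95)/2 × 1 = 30.58
  [9→15]: (28.95+14.77)/2 × 6 = 131.16
  Sum = 419.595 mcg/mL·h
oral tablet tail: 14.77/0.114 = 129.561; AUC_ev,0→∞ = 419.595 + 129.561 = 549.156 mcg/mL·h
F = (AUC_ev/D_ev)/(AUC_iv/D_iv) = (549.156/100)/(966.302/100) = 5.49156/9.66302 = 0.5683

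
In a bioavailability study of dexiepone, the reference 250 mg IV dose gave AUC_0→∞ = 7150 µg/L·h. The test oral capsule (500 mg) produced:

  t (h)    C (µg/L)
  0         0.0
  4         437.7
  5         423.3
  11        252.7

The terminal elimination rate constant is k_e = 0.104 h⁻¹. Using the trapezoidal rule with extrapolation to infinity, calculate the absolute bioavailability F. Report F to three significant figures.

Trapezoidal AUC_0→11 (oral capsule):
  [0→4]: (0.0+437.7)/2 × 4 = 875.4
  [4→5]: (437.7+423.3)/2 × 1 = 430.5
  [5→11]: (423.3+252.7)/2 × 6 = 2028.0
  Sum = 3333.9 µg/L·h
Tail: C_last/k_e = 252.7/0.104 = 2429.808
AUC_0→∞ (oral capsule) = 3333.9 + 2429.808 = 5763.708 µg/L·h
F = (AUC_ev/D_ev)/(AUC_iv/D_iv) = (5763.708/500)/(7150/250) = 11.527416/28.6 = 0.4031

F = 0.403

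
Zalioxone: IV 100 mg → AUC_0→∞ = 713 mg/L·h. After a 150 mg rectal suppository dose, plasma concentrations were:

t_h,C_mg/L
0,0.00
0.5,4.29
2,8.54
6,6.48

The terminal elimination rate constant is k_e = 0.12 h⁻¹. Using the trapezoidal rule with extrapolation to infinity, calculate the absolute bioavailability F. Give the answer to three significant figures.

F = 0.0886

Trapezoidal AUC_0→6 (rectal suppository):
  [0→0.5]: (0.00+4.29)/2 × 0.5 = 1.0725
  [0.5→2]: (4.29+8.54)/2 × 1.5 = 9.6225
  [2→6]: (8.54+6.48)/2 × 4 = 30.04
  Sum = 40.735 mg/L·h
Tail: C_last/k_e = 6.48/0.12 = 54.000
AUC_0→∞ (rectal suppository) = 40.735 + 54.000 = 94.735 mg/L·h
F = (AUC_ev/D_ev)/(AUC_iv/D_iv) = (94.735/150)/(713/100) = 0.631567/7.13 = 0.0886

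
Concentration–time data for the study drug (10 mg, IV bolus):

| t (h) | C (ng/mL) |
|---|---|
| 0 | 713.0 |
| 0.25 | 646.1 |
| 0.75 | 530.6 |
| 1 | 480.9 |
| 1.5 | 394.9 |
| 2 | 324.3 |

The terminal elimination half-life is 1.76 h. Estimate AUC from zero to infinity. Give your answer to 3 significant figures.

Trapezoidal AUC_0→2:
  [0→0.25]: (713.0+646.1)/2 × 0.25 = 169.8875
  [0.25→0.75]: (646.1+530.6)/2 × 0.5 = 294.175
  [0.75→1]: (530.6+480.9)/2 × 0.25 = 126.4375
  [1→1.5]: (480.9+394.9)/2 × 0.5 = 218.95
  [1.5→2]: (394.9+324.3)/2 × 0.5 = 179.8
  Sum = 989.25 ng/mL·h
k_e = ln2 / t½ = 0.693147 / 1.76 = 0.3938 h^-1
Extrapolated tail: C_last / k_e = 324.3 / 0.3938 = 823.514
AUC_0→∞ = 989.25 + 823.514 = 1812.764 ng/mL·h

AUC = 1810 ng/mL·h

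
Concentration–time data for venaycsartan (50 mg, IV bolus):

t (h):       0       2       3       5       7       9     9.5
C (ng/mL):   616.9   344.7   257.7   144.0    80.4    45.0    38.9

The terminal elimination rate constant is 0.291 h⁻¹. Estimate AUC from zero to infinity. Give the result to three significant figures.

AUC = 2170 ng/mL·h

Trapezoidal AUC_0→9.5:
  [0→2]: (616.9+344.7)/2 × 2 = 961.6
  [2→3]: (344.7+257.7)/2 × 1 = 301.2
  [3→5]: (257.7+144.0)/2 × 2 = 401.7
  [5→7]: (144.0+80.4)/2 × 2 = 224.4
  [7→9]: (80.4+45.0)/2 × 2 = 125.4
  [9→9.5]: (45.0+38.9)/2 × 0.5 = 20.975
  Sum = 2035.275 ng/mL·h
Extrapolated tail: C_last / k_e = 38.9 / 0.291 = 133.677
AUC_0→∞ = 2035.275 + 133.677 = 2168.952 ng/mL·h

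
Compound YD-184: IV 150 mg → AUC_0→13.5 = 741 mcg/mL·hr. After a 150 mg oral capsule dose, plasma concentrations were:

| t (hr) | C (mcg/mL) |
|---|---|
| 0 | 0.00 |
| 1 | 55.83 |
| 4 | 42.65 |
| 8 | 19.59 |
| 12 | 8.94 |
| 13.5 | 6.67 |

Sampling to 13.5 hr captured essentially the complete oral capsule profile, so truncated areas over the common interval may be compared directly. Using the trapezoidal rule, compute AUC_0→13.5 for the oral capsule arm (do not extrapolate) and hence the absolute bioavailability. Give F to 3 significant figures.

Trapezoidal AUC_0→13.5 (oral capsule):
  [0→1]: (0.00+55.83)/2 × 1 = 27.915
  [1→4]: (55.83+42.65)/2 × 3 = 147.72
  [4→8]: (42.65+19.59)/2 × 4 = 124.48
  [8→12]: (19.59+8.94)/2 × 4 = 57.06
  [12→13.5]: (8.94+6.67)/2 × 1.5 = 11.7075
  Sum = 368.8825 mcg/mL·hr
F = (AUC_ev/D_ev)/(AUC_iv/D_iv) = (368.8825/150)/(741/150) = 2.45922/4.94 = 0.4978

F = 0.498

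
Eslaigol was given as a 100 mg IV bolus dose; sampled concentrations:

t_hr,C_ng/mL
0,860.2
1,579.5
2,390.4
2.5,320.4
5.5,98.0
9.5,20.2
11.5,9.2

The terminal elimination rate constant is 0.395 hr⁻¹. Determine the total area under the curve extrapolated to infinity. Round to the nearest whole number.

Trapezoidal AUC_0→11.5:
  [0→1]: (860.2+579.5)/2 × 1 = 719.85
  [1→2]: (579.5+390.4)/2 × 1 = 484.95
  [2→2.5]: (390.4+320.4)/2 × 0.5 = 177.7
  [2.5→5.5]: (320.4+98.0)/2 × 3 = 627.6
  [5.5→9.5]: (98.0+20.2)/2 × 4 = 236.4
  [9.5→11.5]: (20.2+9.2)/2 × 2 = 29.4
  Sum = 2275.9 ng/mL·hr
Extrapolated tail: C_last / k_e = 9.2 / 0.395 = 23.291
AUC_0→∞ = 2275.9 + 23.291 = 2299.191 ng/mL·hr

AUC = 2299 ng/mL·hr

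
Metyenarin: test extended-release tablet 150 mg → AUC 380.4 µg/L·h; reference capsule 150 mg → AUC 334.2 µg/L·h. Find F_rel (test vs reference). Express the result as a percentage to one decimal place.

F_rel = 113.8%

F_rel = (AUC_test/D_test) / (AUC_ref/D_ref)
      = (380.4/150) / (334.2/150)
      = 2.536 / 2.228 = 1.1382 = 113.82%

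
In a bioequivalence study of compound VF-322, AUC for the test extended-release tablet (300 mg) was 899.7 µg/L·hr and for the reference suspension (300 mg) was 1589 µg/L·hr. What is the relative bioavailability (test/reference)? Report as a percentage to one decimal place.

F_rel = 56.6%

F_rel = (AUC_test/D_test) / (AUC_ref/D_ref)
      = (899.7/300) / (1589/300)
      = 2.999 / 5.29667 = 0.5662 = 56.62%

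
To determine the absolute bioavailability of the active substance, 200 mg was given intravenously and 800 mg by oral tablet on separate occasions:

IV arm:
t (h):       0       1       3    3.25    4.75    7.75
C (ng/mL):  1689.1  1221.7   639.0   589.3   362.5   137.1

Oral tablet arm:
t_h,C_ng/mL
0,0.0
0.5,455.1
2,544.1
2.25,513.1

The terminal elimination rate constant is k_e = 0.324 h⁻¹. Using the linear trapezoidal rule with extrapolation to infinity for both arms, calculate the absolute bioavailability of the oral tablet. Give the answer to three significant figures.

Trapezoidal AUC_0→7.75 (IV):
  [0→1]: (1689.1+1221.7)/2 × 1 = 1455.4
  [1→3]: (1221.7+639.0)/2 × 2 = 1860.7
  [3→3.25]: (639.0+589.3)/2 × 0.25 = 153.5375
  [3.25→4.75]: (589.3+362.5)/2 × 1.5 = 713.85
  [4.75→7.75]: (362.5+137.1)/2 × 3 = 749.4
  Sum = 4932.8875 ng/mL·h
IV tail: 137.1/0.324 = 423.148; AUC_iv,0→∞ = 4932.8875 + 423.148 = 5356.0355 ng/mL·h
Trapezoidal AUC_0→2.25 (oral tablet):
  [0→0.5]: (0.0+455.1)/2 × 0.5 = 113.775
  [0.5→2]: (455.1+544.1)/2 × 1.5 = 749.4
  [2→2.25]: (544.1+513.1)/2 × 0.25 = 132.15
  Sum = 995.325 ng/mL·h
oral tablet tail: 513.1/0.324 = 1583.642; AUC_ev,0→∞ = 995.325 + 1583.642 = 2578.967 ng/mL·h
F = (AUC_ev/D_ev)/(AUC_iv/D_iv) = (2578.967/800)/(5356.0355/200) = 3.22371/26.7802 = 0.1204

F = 0.120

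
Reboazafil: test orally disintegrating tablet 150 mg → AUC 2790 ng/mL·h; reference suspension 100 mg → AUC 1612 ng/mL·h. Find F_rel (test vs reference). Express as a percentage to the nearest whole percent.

F_rel = (AUC_test/D_test) / (AUC_ref/D_ref)
      = (2790/150) / (1612/100)
      = 18.6 / 16.12 = 1.1538 = 115.38%

F_rel = 115%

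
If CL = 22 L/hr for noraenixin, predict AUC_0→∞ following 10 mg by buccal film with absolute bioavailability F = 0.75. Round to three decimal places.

AUC_0→∞ = F × Dose / CL
        = 0.75 × 10 / 22 = 0.340909 mg/L·hr

AUC = 0.341 mg/L·hr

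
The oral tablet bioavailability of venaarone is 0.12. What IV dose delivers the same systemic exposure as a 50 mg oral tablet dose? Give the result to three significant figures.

Systemic exposure from an extravascular dose = F × D_ev, so the equivalent IV dose is F × D_ev.
D_iv = F × D_ev = 0.12 × 50 = 6 mg

D_iv = 6.00 mg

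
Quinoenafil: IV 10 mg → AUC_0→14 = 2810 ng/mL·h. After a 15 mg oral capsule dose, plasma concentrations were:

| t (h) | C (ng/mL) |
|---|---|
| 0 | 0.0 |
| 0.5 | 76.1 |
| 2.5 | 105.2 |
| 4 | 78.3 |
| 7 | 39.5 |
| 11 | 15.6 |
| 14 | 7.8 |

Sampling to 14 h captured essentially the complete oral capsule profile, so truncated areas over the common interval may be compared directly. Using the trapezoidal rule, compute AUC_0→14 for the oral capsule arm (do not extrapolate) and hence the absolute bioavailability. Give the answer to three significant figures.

F = 0.157

Trapezoidal AUC_0→14 (oral capsule):
  [0→0.5]: (0.0+76.1)/2 × 0.5 = 19.025
  [0.5→2.5]: (76.1+105.2)/2 × 2 = 181.3
  [2.5→4]: (105.2+78.3)/2 × 1.5 = 137.625
  [4→7]: (78.3+39.5)/2 × 3 = 176.7
  [7→11]: (39.5+15.6)/2 × 4 = 110.2
  [11→14]: (15.6+7.8)/2 × 3 = 35.1
  Sum = 659.95 ng/mL·h
F = (AUC_ev/D_ev)/(AUC_iv/D_iv) = (659.95/15)/(2810/10) = 43.9967/281 = 0.1566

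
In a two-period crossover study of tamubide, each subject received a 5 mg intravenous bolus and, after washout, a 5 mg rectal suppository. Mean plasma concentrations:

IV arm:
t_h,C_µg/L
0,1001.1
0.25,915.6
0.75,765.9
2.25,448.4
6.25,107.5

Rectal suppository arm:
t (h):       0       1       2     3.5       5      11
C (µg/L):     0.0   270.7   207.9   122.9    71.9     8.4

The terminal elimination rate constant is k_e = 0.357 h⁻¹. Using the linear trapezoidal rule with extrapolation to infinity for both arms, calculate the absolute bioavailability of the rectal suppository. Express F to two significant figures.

F = 0.35

Trapezoidal AUC_0→6.25 (IV):
  [0→0.25]: (1001.1+915.6)/2 × 0.25 = 239.5875
  [0.25→0.75]: (915.6+765.9)/2 × 0.5 = 420.375
  [0.75→2.25]: (765.9+448.4)/2 × 1.5 = 910.725
  [2.25→6.25]: (448.4+107.5)/2 × 4 = 1111.8
  Sum = 2682.4875 µg/L·h
IV tail: 107.5/0.357 = 301.120; AUC_iv,0→∞ = 2682.4875 + 301.120 = 2983.6075 µg/L·h
Trapezoidal AUC_0→11 (rectal suppository):
  [0→1]: (0.0+270.7)/2 × 1 = 135.35
  [1→2]: (270.7+207.9)/2 × 1 = 239.3
  [2→3.5]: (207.9+122.9)/2 × 1.5 = 248.1
  [3.5→5]: (122.9+71.9)/2 × 1.5 = 146.1
  [5→11]: (71.9+8.4)/2 × 6 = 240.9
  Sum = 1009.75 µg/L·h
rectal suppository tail: 8.4/0.357 = 23.529; AUC_ev,0→∞ = 1009.75 + 23.529 = 1033.279 µg/L·h
F = (AUC_ev/D_ev)/(AUC_iv/D_iv) = (1033.279/5)/(2983.6075/5) = 206.6558/596.7215 = 0.3463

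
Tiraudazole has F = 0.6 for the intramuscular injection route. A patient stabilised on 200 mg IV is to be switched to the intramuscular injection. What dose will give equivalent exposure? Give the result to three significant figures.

For equal systemic exposure: F × D_ev = D_iv
D_ev = D_iv / F = 200 / 0.6 = 333.333 mg

D_intramuscular = 333 mg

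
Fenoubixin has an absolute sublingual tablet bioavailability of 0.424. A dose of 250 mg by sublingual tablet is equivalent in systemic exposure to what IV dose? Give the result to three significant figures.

D_iv = 106 mg

Systemic exposure from an extravascular dose = F × D_ev, so the equivalent IV dose is F × D_ev.
D_iv = F × D_ev = 0.424 × 250 = 106 mg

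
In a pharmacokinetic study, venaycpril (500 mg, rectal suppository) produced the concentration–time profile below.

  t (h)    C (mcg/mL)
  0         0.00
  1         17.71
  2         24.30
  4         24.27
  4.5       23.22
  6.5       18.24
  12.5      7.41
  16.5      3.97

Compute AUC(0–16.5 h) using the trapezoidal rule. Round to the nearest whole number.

Trapezoidal AUC_0→16.5:
  [0→1]: (0.00+17.71)/2 × 1 = 8.855
  [1→2]: (17.71+24.30)/2 × 1 = 21.005
  [2→4]: (24.30+24.27)/2 × 2 = 48.57
  [4→4.5]: (24.27+23.22)/2 × 0.5 = 11.8725
  [4.5→6.5]: (23.22+18.24)/2 × 2 = 41.46
  [6.5→12.5]: (18.24+7.41)/2 × 6 = 76.95
  [12.5→16.5]: (7.41+3.97)/2 × 4 = 22.76
  Sum = 231.4725 mcg/mL·h

AUC = 231 mcg/mL·h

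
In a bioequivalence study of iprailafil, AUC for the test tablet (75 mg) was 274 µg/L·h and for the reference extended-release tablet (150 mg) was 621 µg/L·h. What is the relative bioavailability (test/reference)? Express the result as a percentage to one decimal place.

F_rel = 88.2%

F_rel = (AUC_test/D_test) / (AUC_ref/D_ref)
      = (274/75) / (621/150)
      = 3.65333 / 4.14 = 0.8824 = 88.24%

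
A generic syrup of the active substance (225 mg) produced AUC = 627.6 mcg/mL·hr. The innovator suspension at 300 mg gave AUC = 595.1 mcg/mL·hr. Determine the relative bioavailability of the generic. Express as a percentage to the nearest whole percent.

F_rel = (AUC_test/D_test) / (AUC_ref/D_ref)
      = (627.6/225) / (595.1/300)
      = 2.78933 / 1.98367 = 1.4061 = 140.61%

F_rel = 141%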